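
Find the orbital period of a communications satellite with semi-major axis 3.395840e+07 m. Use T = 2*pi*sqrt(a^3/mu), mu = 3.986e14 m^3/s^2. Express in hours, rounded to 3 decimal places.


Step 1: a^3 / mu = 3.915991e+22 / 3.986e14 = 9.824362e+07
Step 2: sqrt(9.824362e+07) = 9911.7921 s
Step 3: T = 2*pi * 9911.7921 = 62277.63 s
Step 4: T in hours = 62277.63 / 3600 = 17.299 hours

17.299


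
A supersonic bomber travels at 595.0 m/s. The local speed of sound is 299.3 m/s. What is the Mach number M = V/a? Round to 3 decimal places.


Step 1: M = V / a = 595.0 / 299.3
Step 2: M = 1.988

1.988


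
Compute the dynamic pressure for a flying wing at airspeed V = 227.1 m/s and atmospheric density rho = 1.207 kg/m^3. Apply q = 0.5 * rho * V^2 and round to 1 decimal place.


Step 1: V^2 = 227.1^2 = 51574.41
Step 2: q = 0.5 * 1.207 * 51574.41
Step 3: q = 31125.2 Pa

31125.2


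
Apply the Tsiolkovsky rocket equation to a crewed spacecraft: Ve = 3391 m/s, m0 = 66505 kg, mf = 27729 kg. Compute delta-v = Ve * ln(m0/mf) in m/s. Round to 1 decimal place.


Step 1: Mass ratio m0/mf = 66505 / 27729 = 2.398392
Step 2: ln(2.398392) = 0.874798
Step 3: delta-v = 3391 * 0.874798 = 2966.4 m/s

2966.4


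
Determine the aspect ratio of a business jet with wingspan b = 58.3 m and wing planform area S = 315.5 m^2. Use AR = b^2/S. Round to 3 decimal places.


Step 1: b^2 = 58.3^2 = 3398.89
Step 2: AR = 3398.89 / 315.5 = 10.773

10.773


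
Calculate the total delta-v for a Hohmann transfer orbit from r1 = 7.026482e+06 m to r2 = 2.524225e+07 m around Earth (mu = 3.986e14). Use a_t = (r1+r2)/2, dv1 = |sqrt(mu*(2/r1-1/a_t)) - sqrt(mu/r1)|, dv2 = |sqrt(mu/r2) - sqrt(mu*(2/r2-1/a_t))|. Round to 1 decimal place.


Step 1: Transfer semi-major axis a_t = (7.026482e+06 + 2.524225e+07) / 2 = 1.613437e+07 m
Step 2: v1 (circular at r1) = sqrt(mu/r1) = 7531.82 m/s
Step 3: v_t1 = sqrt(mu*(2/r1 - 1/a_t)) = 9420.8 m/s
Step 4: dv1 = |9420.8 - 7531.82| = 1888.98 m/s
Step 5: v2 (circular at r2) = 3973.79 m/s, v_t2 = 2622.39 m/s
Step 6: dv2 = |3973.79 - 2622.39| = 1351.4 m/s
Step 7: Total delta-v = 1888.98 + 1351.4 = 3240.4 m/s

3240.4


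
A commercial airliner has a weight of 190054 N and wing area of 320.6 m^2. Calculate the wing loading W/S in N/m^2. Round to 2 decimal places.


Step 1: Wing loading = W / S = 190054 / 320.6
Step 2: Wing loading = 592.81 N/m^2

592.81


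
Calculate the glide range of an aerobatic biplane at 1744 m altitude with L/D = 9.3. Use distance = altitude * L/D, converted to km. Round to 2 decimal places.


Step 1: Glide distance = altitude * L/D = 1744 * 9.3 = 16219.2 m
Step 2: Convert to km: 16219.2 / 1000 = 16.22 km

16.22


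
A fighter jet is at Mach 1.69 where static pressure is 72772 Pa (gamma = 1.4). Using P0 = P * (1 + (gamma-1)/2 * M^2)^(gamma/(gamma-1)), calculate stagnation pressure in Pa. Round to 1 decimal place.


Step 1: (gamma-1)/2 * M^2 = 0.2 * 2.8561 = 0.57122
Step 2: 1 + 0.57122 = 1.57122
Step 3: Exponent gamma/(gamma-1) = 3.5
Step 4: P0 = 72772 * 1.57122^3.5 = 353829.3 Pa

353829.3


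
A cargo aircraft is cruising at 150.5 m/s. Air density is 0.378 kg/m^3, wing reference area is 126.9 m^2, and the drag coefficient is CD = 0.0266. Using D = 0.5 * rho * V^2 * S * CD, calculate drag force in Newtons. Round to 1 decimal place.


Step 1: Dynamic pressure q = 0.5 * 0.378 * 150.5^2 = 4280.8972 Pa
Step 2: Drag D = q * S * CD = 4280.8972 * 126.9 * 0.0266
Step 3: D = 14450.3 N

14450.3


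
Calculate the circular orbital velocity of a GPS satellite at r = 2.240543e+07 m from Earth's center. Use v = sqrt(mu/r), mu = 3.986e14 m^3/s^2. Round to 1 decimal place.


Step 1: mu / r = 3.986e14 / 2.240543e+07 = 17790330.2905
Step 2: v = sqrt(17790330.2905) = 4217.9 m/s

4217.9


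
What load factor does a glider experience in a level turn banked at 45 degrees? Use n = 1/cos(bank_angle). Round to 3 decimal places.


Step 1: Convert 45 degrees to radians = 0.785398
Step 2: cos(45 deg) = 0.707107
Step 3: n = 1 / 0.707107 = 1.414

1.414


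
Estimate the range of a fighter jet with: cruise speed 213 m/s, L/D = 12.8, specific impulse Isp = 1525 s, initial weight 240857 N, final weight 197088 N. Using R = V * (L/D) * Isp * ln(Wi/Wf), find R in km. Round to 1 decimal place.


Step 1: Coefficient = V * (L/D) * Isp = 213 * 12.8 * 1525 = 4157760.0 m
Step 2: Wi/Wf = 240857 / 197088 = 1.222078
Step 3: ln(1.222078) = 0.200553
Step 4: R = 4157760.0 * 0.200553 = 833851.5 m = 833.9 km

833.9


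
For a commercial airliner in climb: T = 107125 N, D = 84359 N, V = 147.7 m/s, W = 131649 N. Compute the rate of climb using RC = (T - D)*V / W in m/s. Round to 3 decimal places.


Step 1: Excess thrust = T - D = 107125 - 84359 = 22766 N
Step 2: Excess power = 22766 * 147.7 = 3362538.2 W
Step 3: RC = 3362538.2 / 131649 = 25.542 m/s

25.542


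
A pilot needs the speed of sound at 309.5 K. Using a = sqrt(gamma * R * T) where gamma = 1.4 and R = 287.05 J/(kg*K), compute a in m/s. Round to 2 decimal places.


Step 1: gamma * R * T = 1.4 * 287.05 * 309.5 = 124378.765
Step 2: a = sqrt(124378.765) = 352.67 m/s

352.67


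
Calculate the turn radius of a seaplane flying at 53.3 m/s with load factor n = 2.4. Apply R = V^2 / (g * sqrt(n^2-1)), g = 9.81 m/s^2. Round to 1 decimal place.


Step 1: V^2 = 53.3^2 = 2840.89
Step 2: n^2 - 1 = 2.4^2 - 1 = 4.76
Step 3: sqrt(4.76) = 2.181742
Step 4: R = 2840.89 / (9.81 * 2.181742) = 132.7 m

132.7


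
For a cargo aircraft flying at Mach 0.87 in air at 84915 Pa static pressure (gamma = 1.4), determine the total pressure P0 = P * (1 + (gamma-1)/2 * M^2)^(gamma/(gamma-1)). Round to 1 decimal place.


Step 1: (gamma-1)/2 * M^2 = 0.2 * 0.7569 = 0.15138
Step 2: 1 + 0.15138 = 1.15138
Step 3: Exponent gamma/(gamma-1) = 3.5
Step 4: P0 = 84915 * 1.15138^3.5 = 139075.2 Pa

139075.2


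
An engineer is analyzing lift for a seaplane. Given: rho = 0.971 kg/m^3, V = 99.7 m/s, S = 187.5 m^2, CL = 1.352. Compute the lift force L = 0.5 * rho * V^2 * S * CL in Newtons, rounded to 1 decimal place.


Step 1: Calculate dynamic pressure q = 0.5 * 0.971 * 99.7^2 = 0.5 * 0.971 * 9940.09 = 4825.9137 Pa
Step 2: Multiply by wing area and lift coefficient: L = 4825.9137 * 187.5 * 1.352
Step 3: L = 904858.8178 * 1.352 = 1223369.1 N

1223369.1


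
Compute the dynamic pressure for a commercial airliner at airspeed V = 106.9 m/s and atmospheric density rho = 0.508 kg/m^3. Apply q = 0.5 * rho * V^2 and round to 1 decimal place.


Step 1: V^2 = 106.9^2 = 11427.61
Step 2: q = 0.5 * 0.508 * 11427.61
Step 3: q = 2902.6 Pa

2902.6


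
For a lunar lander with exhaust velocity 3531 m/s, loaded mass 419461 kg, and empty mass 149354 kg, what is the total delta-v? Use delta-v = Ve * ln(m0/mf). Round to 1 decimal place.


Step 1: Mass ratio m0/mf = 419461 / 149354 = 2.808502
Step 2: ln(2.808502) = 1.032651
Step 3: delta-v = 3531 * 1.032651 = 3646.3 m/s

3646.3


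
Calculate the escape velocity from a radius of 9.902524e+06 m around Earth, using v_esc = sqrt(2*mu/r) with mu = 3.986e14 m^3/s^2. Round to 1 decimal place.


Step 1: 2*mu/r = 2 * 3.986e14 / 9.902524e+06 = 80504727.8855
Step 2: v_esc = sqrt(80504727.8855) = 8972.4 m/s

8972.4


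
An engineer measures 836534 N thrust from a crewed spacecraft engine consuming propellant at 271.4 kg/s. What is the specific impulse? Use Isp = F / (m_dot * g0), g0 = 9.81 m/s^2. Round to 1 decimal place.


Step 1: m_dot * g0 = 271.4 * 9.81 = 2662.43
Step 2: Isp = 836534 / 2662.43 = 314.2 s

314.2


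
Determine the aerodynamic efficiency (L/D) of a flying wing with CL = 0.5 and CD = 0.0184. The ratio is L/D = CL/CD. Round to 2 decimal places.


Step 1: L/D = CL / CD = 0.5 / 0.0184
Step 2: L/D = 27.17

27.17


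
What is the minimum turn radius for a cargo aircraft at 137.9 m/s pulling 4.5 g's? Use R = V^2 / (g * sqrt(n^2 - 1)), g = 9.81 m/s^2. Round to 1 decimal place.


Step 1: V^2 = 137.9^2 = 19016.41
Step 2: n^2 - 1 = 4.5^2 - 1 = 19.25
Step 3: sqrt(19.25) = 4.387482
Step 4: R = 19016.41 / (9.81 * 4.387482) = 441.8 m

441.8


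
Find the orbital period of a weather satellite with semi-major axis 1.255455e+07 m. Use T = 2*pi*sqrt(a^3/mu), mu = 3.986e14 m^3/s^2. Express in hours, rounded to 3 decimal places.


Step 1: a^3 / mu = 1.978807e+21 / 3.986e14 = 4.964393e+06
Step 2: sqrt(4.964393e+06) = 2228.0918 s
Step 3: T = 2*pi * 2228.0918 = 13999.51 s
Step 4: T in hours = 13999.51 / 3600 = 3.889 hours

3.889


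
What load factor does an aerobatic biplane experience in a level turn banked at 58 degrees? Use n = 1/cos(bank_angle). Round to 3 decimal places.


Step 1: Convert 58 degrees to radians = 1.012291
Step 2: cos(58 deg) = 0.529919
Step 3: n = 1 / 0.529919 = 1.887

1.887


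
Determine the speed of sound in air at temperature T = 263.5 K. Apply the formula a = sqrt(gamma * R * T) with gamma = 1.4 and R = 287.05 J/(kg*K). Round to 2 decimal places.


Step 1: gamma * R * T = 1.4 * 287.05 * 263.5 = 105892.745
Step 2: a = sqrt(105892.745) = 325.41 m/s

325.41


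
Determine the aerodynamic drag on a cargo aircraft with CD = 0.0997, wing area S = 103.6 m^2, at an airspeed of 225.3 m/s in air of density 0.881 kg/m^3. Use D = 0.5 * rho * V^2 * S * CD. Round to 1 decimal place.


Step 1: Dynamic pressure q = 0.5 * 0.881 * 225.3^2 = 22359.8196 Pa
Step 2: Drag D = q * S * CD = 22359.8196 * 103.6 * 0.0997
Step 3: D = 230952.8 N

230952.8


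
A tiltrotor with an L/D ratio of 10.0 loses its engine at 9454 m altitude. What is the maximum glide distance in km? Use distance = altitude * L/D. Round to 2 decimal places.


Step 1: Glide distance = altitude * L/D = 9454 * 10.0 = 94540.0 m
Step 2: Convert to km: 94540.0 / 1000 = 94.54 km

94.54


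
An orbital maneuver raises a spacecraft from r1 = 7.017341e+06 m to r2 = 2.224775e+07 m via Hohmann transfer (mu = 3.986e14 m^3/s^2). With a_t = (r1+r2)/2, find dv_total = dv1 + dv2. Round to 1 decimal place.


Step 1: Transfer semi-major axis a_t = (7.017341e+06 + 2.224775e+07) / 2 = 1.463255e+07 m
Step 2: v1 (circular at r1) = sqrt(mu/r1) = 7536.72 m/s
Step 3: v_t1 = sqrt(mu*(2/r1 - 1/a_t)) = 9293.2 m/s
Step 4: dv1 = |9293.2 - 7536.72| = 1756.48 m/s
Step 5: v2 (circular at r2) = 4232.78 m/s, v_t2 = 2931.24 m/s
Step 6: dv2 = |4232.78 - 2931.24| = 1301.54 m/s
Step 7: Total delta-v = 1756.48 + 1301.54 = 3058.0 m/s

3058.0


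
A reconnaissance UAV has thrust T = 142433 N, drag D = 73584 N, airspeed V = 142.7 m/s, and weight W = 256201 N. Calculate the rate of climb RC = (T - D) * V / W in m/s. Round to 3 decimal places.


Step 1: Excess thrust = T - D = 142433 - 73584 = 68849 N
Step 2: Excess power = 68849 * 142.7 = 9824752.3 W
Step 3: RC = 9824752.3 / 256201 = 38.348 m/s

38.348


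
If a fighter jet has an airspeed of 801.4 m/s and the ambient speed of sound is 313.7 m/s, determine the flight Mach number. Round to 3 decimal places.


Step 1: M = V / a = 801.4 / 313.7
Step 2: M = 2.555

2.555


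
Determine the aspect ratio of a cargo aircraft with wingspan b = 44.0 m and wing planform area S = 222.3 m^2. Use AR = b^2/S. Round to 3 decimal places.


Step 1: b^2 = 44.0^2 = 1936.0
Step 2: AR = 1936.0 / 222.3 = 8.709

8.709


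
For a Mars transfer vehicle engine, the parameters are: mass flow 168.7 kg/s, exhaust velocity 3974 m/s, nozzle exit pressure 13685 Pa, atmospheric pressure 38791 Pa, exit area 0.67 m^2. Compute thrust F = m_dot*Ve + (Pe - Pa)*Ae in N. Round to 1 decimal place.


Step 1: Momentum thrust = m_dot * Ve = 168.7 * 3974 = 670413.8 N
Step 2: Pressure thrust = (Pe - Pa) * Ae = (13685 - 38791) * 0.67 = -16821.02 N
Step 3: Total thrust F = 670413.8 + -16821.02 = 653592.8 N

653592.8


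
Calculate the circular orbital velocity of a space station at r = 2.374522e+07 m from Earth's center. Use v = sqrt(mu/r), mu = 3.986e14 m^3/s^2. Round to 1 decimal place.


Step 1: mu / r = 3.986e14 / 2.374522e+07 = 16786536.4061
Step 2: v = sqrt(16786536.4061) = 4097.1 m/s

4097.1


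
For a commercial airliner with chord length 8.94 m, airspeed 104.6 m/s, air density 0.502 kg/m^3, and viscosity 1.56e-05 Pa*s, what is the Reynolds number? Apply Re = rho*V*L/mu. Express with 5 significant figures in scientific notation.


Step 1: Numerator = rho * V * L = 0.502 * 104.6 * 8.94 = 469.432248
Step 2: Re = 469.432248 / 1.56e-05
Step 3: Re = 3.0092e+07

3.0092e+07


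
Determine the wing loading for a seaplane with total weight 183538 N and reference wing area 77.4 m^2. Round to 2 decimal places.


Step 1: Wing loading = W / S = 183538 / 77.4
Step 2: Wing loading = 2371.29 N/m^2

2371.29


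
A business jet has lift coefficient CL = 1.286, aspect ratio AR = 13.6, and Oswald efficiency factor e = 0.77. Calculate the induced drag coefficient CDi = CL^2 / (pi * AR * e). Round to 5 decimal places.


Step 1: CL^2 = 1.286^2 = 1.653796
Step 2: pi * AR * e = 3.14159 * 13.6 * 0.77 = 32.898758
Step 3: CDi = 1.653796 / 32.898758 = 0.05027

0.05027


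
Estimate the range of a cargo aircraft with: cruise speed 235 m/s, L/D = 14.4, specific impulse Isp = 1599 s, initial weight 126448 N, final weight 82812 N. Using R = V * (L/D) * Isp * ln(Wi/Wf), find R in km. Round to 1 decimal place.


Step 1: Coefficient = V * (L/D) * Isp = 235 * 14.4 * 1599 = 5411016.0 m
Step 2: Wi/Wf = 126448 / 82812 = 1.526928
Step 3: ln(1.526928) = 0.423258
Step 4: R = 5411016.0 * 0.423258 = 2290256.8 m = 2290.3 km

2290.3


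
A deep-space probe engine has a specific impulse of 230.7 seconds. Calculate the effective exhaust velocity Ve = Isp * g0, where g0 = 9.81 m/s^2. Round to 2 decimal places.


Step 1: Ve = Isp * g0 = 230.7 * 9.81
Step 2: Ve = 2263.17 m/s

2263.17


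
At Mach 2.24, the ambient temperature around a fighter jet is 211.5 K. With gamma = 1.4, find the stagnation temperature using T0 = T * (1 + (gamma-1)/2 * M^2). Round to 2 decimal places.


Step 1: (gamma-1)/2 = 0.2
Step 2: M^2 = 5.0176
Step 3: 1 + 0.2 * 5.0176 = 2.00352
Step 4: T0 = 211.5 * 2.00352 = 423.74 K

423.74


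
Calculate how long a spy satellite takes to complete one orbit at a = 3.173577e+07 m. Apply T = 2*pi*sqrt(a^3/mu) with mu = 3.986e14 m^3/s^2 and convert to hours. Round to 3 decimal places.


Step 1: a^3 / mu = 3.196297e+22 / 3.986e14 = 8.018808e+07
Step 2: sqrt(8.018808e+07) = 8954.7798 s
Step 3: T = 2*pi * 8954.7798 = 56264.54 s
Step 4: T in hours = 56264.54 / 3600 = 15.629 hours

15.629


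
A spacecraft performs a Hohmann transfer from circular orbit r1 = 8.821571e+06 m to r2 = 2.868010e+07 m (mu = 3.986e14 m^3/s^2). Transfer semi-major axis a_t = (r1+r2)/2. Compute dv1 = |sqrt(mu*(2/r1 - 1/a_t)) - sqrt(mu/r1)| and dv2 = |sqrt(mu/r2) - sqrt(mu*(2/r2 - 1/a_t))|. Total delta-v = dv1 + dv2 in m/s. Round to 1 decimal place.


Step 1: Transfer semi-major axis a_t = (8.821571e+06 + 2.868010e+07) / 2 = 1.875084e+07 m
Step 2: v1 (circular at r1) = sqrt(mu/r1) = 6721.96 m/s
Step 3: v_t1 = sqrt(mu*(2/r1 - 1/a_t)) = 8313.34 m/s
Step 4: dv1 = |8313.34 - 6721.96| = 1591.39 m/s
Step 5: v2 (circular at r2) = 3728.02 m/s, v_t2 = 2557.06 m/s
Step 6: dv2 = |3728.02 - 2557.06| = 1170.96 m/s
Step 7: Total delta-v = 1591.39 + 1170.96 = 2762.3 m/s

2762.3


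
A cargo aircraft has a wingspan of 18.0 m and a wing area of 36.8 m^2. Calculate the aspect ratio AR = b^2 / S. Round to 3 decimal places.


Step 1: b^2 = 18.0^2 = 324.0
Step 2: AR = 324.0 / 36.8 = 8.804

8.804


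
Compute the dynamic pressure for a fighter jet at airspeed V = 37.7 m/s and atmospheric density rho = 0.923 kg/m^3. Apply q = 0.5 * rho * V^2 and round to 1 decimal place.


Step 1: V^2 = 37.7^2 = 1421.29
Step 2: q = 0.5 * 0.923 * 1421.29
Step 3: q = 655.9 Pa

655.9


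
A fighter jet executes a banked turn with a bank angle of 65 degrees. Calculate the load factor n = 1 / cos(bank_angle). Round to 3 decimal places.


Step 1: Convert 65 degrees to radians = 1.134464
Step 2: cos(65 deg) = 0.422618
Step 3: n = 1 / 0.422618 = 2.366

2.366


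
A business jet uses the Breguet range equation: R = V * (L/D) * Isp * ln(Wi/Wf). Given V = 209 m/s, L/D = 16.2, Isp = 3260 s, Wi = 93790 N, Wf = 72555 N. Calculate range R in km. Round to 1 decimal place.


Step 1: Coefficient = V * (L/D) * Isp = 209 * 16.2 * 3260 = 11037708.0 m
Step 2: Wi/Wf = 93790 / 72555 = 1.292675
Step 3: ln(1.292675) = 0.256713
Step 4: R = 11037708.0 * 0.256713 = 2833526.9 m = 2833.5 km

2833.5


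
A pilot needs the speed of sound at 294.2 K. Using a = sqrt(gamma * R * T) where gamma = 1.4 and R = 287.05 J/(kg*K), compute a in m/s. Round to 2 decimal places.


Step 1: gamma * R * T = 1.4 * 287.05 * 294.2 = 118230.154
Step 2: a = sqrt(118230.154) = 343.85 m/s

343.85


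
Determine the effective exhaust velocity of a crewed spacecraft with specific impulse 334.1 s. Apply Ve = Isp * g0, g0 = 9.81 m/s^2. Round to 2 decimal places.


Step 1: Ve = Isp * g0 = 334.1 * 9.81
Step 2: Ve = 3277.52 m/s

3277.52


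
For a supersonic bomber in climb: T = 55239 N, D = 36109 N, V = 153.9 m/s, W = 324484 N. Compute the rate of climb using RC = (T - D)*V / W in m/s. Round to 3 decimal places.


Step 1: Excess thrust = T - D = 55239 - 36109 = 19130 N
Step 2: Excess power = 19130 * 153.9 = 2944107.0 W
Step 3: RC = 2944107.0 / 324484 = 9.073 m/s

9.073


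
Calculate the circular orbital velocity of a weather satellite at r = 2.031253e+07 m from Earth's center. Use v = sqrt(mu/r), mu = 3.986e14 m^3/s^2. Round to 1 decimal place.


Step 1: mu / r = 3.986e14 / 2.031253e+07 = 19623355.6332
Step 2: v = sqrt(19623355.6332) = 4429.8 m/s

4429.8


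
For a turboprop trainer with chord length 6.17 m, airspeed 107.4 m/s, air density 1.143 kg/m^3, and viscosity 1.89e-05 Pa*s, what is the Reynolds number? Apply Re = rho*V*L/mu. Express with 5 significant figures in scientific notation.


Step 1: Numerator = rho * V * L = 1.143 * 107.4 * 6.17 = 757.418094
Step 2: Re = 757.418094 / 1.89e-05
Step 3: Re = 4.0075e+07

4.0075e+07


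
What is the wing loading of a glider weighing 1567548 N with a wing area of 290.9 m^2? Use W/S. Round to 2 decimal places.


Step 1: Wing loading = W / S = 1567548 / 290.9
Step 2: Wing loading = 5388.61 N/m^2

5388.61


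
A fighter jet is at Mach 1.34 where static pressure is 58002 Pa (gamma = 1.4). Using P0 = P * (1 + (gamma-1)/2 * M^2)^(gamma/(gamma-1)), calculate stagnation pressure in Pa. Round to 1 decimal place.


Step 1: (gamma-1)/2 * M^2 = 0.2 * 1.7956 = 0.35912
Step 2: 1 + 0.35912 = 1.35912
Step 3: Exponent gamma/(gamma-1) = 3.5
Step 4: P0 = 58002 * 1.35912^3.5 = 169763.9 Pa

169763.9


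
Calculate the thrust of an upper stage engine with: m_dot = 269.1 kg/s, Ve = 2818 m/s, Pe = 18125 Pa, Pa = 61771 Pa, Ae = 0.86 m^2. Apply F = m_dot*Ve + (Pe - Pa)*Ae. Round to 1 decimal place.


Step 1: Momentum thrust = m_dot * Ve = 269.1 * 2818 = 758323.8 N
Step 2: Pressure thrust = (Pe - Pa) * Ae = (18125 - 61771) * 0.86 = -37535.56 N
Step 3: Total thrust F = 758323.8 + -37535.56 = 720788.2 N

720788.2


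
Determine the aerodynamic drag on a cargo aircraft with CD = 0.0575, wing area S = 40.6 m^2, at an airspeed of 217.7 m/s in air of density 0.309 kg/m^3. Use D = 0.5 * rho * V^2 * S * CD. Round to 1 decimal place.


Step 1: Dynamic pressure q = 0.5 * 0.309 * 217.7^2 = 7322.2633 Pa
Step 2: Drag D = q * S * CD = 7322.2633 * 40.6 * 0.0575
Step 3: D = 17093.8 N

17093.8


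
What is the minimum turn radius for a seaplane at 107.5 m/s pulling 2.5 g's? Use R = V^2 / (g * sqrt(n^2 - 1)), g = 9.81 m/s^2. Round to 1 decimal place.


Step 1: V^2 = 107.5^2 = 11556.25
Step 2: n^2 - 1 = 2.5^2 - 1 = 5.25
Step 3: sqrt(5.25) = 2.291288
Step 4: R = 11556.25 / (9.81 * 2.291288) = 514.1 m

514.1


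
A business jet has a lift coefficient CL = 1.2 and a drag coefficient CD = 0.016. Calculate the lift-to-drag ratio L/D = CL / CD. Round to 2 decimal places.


Step 1: L/D = CL / CD = 1.2 / 0.016
Step 2: L/D = 75.00

75.00


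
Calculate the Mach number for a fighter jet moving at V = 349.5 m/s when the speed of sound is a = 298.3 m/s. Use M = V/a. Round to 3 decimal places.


Step 1: M = V / a = 349.5 / 298.3
Step 2: M = 1.172

1.172


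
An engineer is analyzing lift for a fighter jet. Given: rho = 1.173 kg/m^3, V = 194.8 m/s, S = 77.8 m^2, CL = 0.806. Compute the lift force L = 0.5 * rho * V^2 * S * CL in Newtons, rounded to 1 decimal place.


Step 1: Calculate dynamic pressure q = 0.5 * 1.173 * 194.8^2 = 0.5 * 1.173 * 37947.04 = 22255.939 Pa
Step 2: Multiply by wing area and lift coefficient: L = 22255.939 * 77.8 * 0.806
Step 3: L = 1731512.0511 * 0.806 = 1395598.7 N

1395598.7


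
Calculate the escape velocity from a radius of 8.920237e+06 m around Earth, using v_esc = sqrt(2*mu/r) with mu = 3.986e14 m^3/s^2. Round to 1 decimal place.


Step 1: 2*mu/r = 2 * 3.986e14 / 8.920237e+06 = 89369822.7973
Step 2: v_esc = sqrt(89369822.7973) = 9453.6 m/s

9453.6


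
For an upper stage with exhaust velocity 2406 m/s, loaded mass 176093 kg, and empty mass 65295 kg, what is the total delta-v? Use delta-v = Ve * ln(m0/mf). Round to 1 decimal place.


Step 1: Mass ratio m0/mf = 176093 / 65295 = 2.696883
Step 2: ln(2.696883) = 0.992097
Step 3: delta-v = 2406 * 0.992097 = 2387.0 m/s

2387.0


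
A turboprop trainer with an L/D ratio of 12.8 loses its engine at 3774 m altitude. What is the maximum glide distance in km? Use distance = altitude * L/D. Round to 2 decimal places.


Step 1: Glide distance = altitude * L/D = 3774 * 12.8 = 48307.2 m
Step 2: Convert to km: 48307.2 / 1000 = 48.31 km

48.31


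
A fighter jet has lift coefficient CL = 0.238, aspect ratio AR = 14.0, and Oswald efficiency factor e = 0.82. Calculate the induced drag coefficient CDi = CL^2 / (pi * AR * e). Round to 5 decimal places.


Step 1: CL^2 = 0.238^2 = 0.056644
Step 2: pi * AR * e = 3.14159 * 14.0 * 0.82 = 36.065484
Step 3: CDi = 0.056644 / 36.065484 = 0.00157

0.00157


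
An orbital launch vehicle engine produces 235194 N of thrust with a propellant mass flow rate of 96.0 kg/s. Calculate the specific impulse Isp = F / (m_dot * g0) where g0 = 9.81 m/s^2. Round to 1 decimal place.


Step 1: m_dot * g0 = 96.0 * 9.81 = 941.76
Step 2: Isp = 235194 / 941.76 = 249.7 s

249.7


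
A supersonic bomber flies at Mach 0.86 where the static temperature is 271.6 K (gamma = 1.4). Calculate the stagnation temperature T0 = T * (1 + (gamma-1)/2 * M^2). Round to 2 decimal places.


Step 1: (gamma-1)/2 = 0.2
Step 2: M^2 = 0.7396
Step 3: 1 + 0.2 * 0.7396 = 1.14792
Step 4: T0 = 271.6 * 1.14792 = 311.78 K

311.78


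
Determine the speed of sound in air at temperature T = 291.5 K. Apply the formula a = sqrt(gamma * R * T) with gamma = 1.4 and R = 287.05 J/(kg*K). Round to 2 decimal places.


Step 1: gamma * R * T = 1.4 * 287.05 * 291.5 = 117145.105
Step 2: a = sqrt(117145.105) = 342.26 m/s

342.26


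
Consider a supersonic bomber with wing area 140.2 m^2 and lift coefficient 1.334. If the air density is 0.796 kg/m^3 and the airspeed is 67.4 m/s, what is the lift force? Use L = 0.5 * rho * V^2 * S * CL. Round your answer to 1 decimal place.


Step 1: Calculate dynamic pressure q = 0.5 * 0.796 * 67.4^2 = 0.5 * 0.796 * 4542.76 = 1808.0185 Pa
Step 2: Multiply by wing area and lift coefficient: L = 1808.0185 * 140.2 * 1.334
Step 3: L = 253484.1909 * 1.334 = 338147.9 N

338147.9


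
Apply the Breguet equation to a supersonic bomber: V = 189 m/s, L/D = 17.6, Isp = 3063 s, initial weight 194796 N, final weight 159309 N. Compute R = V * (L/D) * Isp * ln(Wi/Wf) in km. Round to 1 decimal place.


Step 1: Coefficient = V * (L/D) * Isp = 189 * 17.6 * 3063 = 10188763.2 m
Step 2: Wi/Wf = 194796 / 159309 = 1.222756
Step 3: ln(1.222756) = 0.201107
Step 4: R = 10188763.2 * 0.201107 = 2049033.1 m = 2049.0 km

2049.0


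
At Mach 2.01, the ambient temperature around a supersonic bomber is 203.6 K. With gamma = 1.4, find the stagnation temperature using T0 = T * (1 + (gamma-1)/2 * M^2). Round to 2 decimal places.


Step 1: (gamma-1)/2 = 0.2
Step 2: M^2 = 4.0401
Step 3: 1 + 0.2 * 4.0401 = 1.80802
Step 4: T0 = 203.6 * 1.80802 = 368.11 K

368.11


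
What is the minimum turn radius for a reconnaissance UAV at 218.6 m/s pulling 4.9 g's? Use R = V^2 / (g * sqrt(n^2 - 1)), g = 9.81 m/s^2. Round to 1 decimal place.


Step 1: V^2 = 218.6^2 = 47785.96
Step 2: n^2 - 1 = 4.9^2 - 1 = 23.01
Step 3: sqrt(23.01) = 4.796874
Step 4: R = 47785.96 / (9.81 * 4.796874) = 1015.5 m

1015.5


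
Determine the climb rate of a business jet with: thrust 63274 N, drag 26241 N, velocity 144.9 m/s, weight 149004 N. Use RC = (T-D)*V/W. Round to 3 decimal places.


Step 1: Excess thrust = T - D = 63274 - 26241 = 37033 N
Step 2: Excess power = 37033 * 144.9 = 5366081.7 W
Step 3: RC = 5366081.7 / 149004 = 36.013 m/s

36.013


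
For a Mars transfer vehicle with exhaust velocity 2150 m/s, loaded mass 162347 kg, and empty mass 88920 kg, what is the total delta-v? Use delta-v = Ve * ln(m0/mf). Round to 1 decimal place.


Step 1: Mass ratio m0/mf = 162347 / 88920 = 1.825765
Step 2: ln(1.825765) = 0.601999
Step 3: delta-v = 2150 * 0.601999 = 1294.3 m/s

1294.3


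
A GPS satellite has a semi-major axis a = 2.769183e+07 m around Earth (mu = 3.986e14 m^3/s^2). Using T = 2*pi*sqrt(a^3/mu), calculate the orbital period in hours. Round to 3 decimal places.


Step 1: a^3 / mu = 2.123513e+22 / 3.986e14 = 5.327429e+07
Step 2: sqrt(5.327429e+07) = 7298.9239 s
Step 3: T = 2*pi * 7298.9239 = 45860.49 s
Step 4: T in hours = 45860.49 / 3600 = 12.739 hours

12.739


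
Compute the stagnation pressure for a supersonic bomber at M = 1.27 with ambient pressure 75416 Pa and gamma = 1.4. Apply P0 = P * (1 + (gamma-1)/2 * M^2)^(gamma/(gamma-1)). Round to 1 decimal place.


Step 1: (gamma-1)/2 * M^2 = 0.2 * 1.6129 = 0.32258
Step 2: 1 + 0.32258 = 1.32258
Step 3: Exponent gamma/(gamma-1) = 3.5
Step 4: P0 = 75416 * 1.32258^3.5 = 200650.5 Pa

200650.5


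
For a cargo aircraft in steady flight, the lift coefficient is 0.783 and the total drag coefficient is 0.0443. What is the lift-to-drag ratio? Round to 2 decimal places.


Step 1: L/D = CL / CD = 0.783 / 0.0443
Step 2: L/D = 17.67

17.67


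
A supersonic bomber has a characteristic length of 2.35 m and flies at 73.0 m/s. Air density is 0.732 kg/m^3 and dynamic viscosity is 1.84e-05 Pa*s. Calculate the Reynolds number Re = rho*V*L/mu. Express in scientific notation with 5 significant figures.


Step 1: Numerator = rho * V * L = 0.732 * 73.0 * 2.35 = 125.5746
Step 2: Re = 125.5746 / 1.84e-05
Step 3: Re = 6.8247e+06

6.8247e+06


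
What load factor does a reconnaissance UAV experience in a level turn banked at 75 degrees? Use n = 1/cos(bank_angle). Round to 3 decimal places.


Step 1: Convert 75 degrees to radians = 1.308997
Step 2: cos(75 deg) = 0.258819
Step 3: n = 1 / 0.258819 = 3.864

3.864


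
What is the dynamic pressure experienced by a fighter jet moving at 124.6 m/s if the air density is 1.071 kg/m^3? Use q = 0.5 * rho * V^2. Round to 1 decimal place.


Step 1: V^2 = 124.6^2 = 15525.16
Step 2: q = 0.5 * 1.071 * 15525.16
Step 3: q = 8313.7 Pa

8313.7


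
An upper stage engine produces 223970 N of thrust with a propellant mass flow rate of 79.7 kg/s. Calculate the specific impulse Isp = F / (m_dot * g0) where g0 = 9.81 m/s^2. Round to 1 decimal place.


Step 1: m_dot * g0 = 79.7 * 9.81 = 781.86
Step 2: Isp = 223970 / 781.86 = 286.5 s

286.5


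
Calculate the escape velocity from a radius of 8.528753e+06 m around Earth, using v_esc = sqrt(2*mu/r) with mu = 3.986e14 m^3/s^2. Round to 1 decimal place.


Step 1: 2*mu/r = 2 * 3.986e14 / 8.528753e+06 = 93472046.8514
Step 2: v_esc = sqrt(93472046.8514) = 9668.1 m/s

9668.1


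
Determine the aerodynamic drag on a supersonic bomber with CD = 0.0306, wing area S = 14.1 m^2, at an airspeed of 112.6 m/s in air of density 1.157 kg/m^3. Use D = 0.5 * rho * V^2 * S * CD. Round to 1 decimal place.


Step 1: Dynamic pressure q = 0.5 * 1.157 * 112.6^2 = 7334.6627 Pa
Step 2: Drag D = q * S * CD = 7334.6627 * 14.1 * 0.0306
Step 3: D = 3164.6 N

3164.6


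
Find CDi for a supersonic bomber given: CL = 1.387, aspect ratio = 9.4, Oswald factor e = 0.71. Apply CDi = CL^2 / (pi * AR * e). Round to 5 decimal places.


Step 1: CL^2 = 1.387^2 = 1.923769
Step 2: pi * AR * e = 3.14159 * 9.4 * 0.71 = 20.966989
Step 3: CDi = 1.923769 / 20.966989 = 0.09175

0.09175


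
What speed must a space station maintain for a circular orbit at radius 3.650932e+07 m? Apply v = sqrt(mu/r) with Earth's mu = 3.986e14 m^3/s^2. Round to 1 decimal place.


Step 1: mu / r = 3.986e14 / 3.650932e+07 = 10917760.1774
Step 2: v = sqrt(10917760.1774) = 3304.2 m/s

3304.2


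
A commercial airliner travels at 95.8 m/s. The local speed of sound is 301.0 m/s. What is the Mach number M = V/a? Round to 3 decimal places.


Step 1: M = V / a = 95.8 / 301.0
Step 2: M = 0.318

0.318


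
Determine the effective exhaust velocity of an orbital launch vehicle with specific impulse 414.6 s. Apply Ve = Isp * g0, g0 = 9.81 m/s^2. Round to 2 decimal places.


Step 1: Ve = Isp * g0 = 414.6 * 9.81
Step 2: Ve = 4067.23 m/s

4067.23


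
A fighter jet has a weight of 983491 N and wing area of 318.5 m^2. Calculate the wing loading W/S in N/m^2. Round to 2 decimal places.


Step 1: Wing loading = W / S = 983491 / 318.5
Step 2: Wing loading = 3087.88 N/m^2

3087.88


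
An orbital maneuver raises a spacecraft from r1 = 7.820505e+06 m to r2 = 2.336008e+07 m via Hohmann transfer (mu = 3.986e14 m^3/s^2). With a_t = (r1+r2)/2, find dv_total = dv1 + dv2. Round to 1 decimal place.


Step 1: Transfer semi-major axis a_t = (7.820505e+06 + 2.336008e+07) / 2 = 1.559029e+07 m
Step 2: v1 (circular at r1) = sqrt(mu/r1) = 7139.23 m/s
Step 3: v_t1 = sqrt(mu*(2/r1 - 1/a_t)) = 8738.99 m/s
Step 4: dv1 = |8738.99 - 7139.23| = 1599.76 m/s
Step 5: v2 (circular at r2) = 4130.77 m/s, v_t2 = 2925.65 m/s
Step 6: dv2 = |4130.77 - 2925.65| = 1205.13 m/s
Step 7: Total delta-v = 1599.76 + 1205.13 = 2804.9 m/s

2804.9


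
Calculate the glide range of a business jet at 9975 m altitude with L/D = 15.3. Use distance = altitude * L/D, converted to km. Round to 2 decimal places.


Step 1: Glide distance = altitude * L/D = 9975 * 15.3 = 152617.5 m
Step 2: Convert to km: 152617.5 / 1000 = 152.62 km

152.62


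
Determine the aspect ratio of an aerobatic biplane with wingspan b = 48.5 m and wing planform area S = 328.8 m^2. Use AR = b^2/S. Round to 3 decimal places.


Step 1: b^2 = 48.5^2 = 2352.25
Step 2: AR = 2352.25 / 328.8 = 7.154

7.154


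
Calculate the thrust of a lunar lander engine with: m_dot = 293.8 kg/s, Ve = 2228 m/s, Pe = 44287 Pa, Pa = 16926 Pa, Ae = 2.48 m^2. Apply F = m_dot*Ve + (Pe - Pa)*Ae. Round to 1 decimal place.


Step 1: Momentum thrust = m_dot * Ve = 293.8 * 2228 = 654586.4 N
Step 2: Pressure thrust = (Pe - Pa) * Ae = (44287 - 16926) * 2.48 = 67855.28 N
Step 3: Total thrust F = 654586.4 + 67855.28 = 722441.7 N

722441.7


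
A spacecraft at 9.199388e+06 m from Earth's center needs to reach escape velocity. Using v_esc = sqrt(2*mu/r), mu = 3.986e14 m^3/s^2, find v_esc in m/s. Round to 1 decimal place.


Step 1: 2*mu/r = 2 * 3.986e14 / 9.199388e+06 = 86657938.5498
Step 2: v_esc = sqrt(86657938.5498) = 9309.0 m/s

9309.0


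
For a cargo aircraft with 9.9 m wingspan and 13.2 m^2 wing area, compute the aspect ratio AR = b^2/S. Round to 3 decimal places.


Step 1: b^2 = 9.9^2 = 98.01
Step 2: AR = 98.01 / 13.2 = 7.425

7.425


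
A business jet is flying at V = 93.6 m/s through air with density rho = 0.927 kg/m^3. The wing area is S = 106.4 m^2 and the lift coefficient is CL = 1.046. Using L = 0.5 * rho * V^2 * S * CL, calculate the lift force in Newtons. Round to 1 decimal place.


Step 1: Calculate dynamic pressure q = 0.5 * 0.927 * 93.6^2 = 0.5 * 0.927 * 8760.96 = 4060.705 Pa
Step 2: Multiply by wing area and lift coefficient: L = 4060.705 * 106.4 * 1.046
Step 3: L = 432059.0077 * 1.046 = 451933.7 N

451933.7


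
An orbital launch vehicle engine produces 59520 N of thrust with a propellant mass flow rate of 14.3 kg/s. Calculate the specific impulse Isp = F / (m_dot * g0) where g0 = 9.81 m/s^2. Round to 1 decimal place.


Step 1: m_dot * g0 = 14.3 * 9.81 = 140.28
Step 2: Isp = 59520 / 140.28 = 424.3 s

424.3


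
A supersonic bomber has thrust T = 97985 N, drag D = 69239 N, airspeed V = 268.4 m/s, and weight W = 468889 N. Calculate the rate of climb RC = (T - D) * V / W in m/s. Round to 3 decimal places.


Step 1: Excess thrust = T - D = 97985 - 69239 = 28746 N
Step 2: Excess power = 28746 * 268.4 = 7715426.4 W
Step 3: RC = 7715426.4 / 468889 = 16.455 m/s

16.455


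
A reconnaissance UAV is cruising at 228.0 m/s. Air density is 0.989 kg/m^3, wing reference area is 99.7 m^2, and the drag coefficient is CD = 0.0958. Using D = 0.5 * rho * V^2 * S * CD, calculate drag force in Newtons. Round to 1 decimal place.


Step 1: Dynamic pressure q = 0.5 * 0.989 * 228.0^2 = 25706.088 Pa
Step 2: Drag D = q * S * CD = 25706.088 * 99.7 * 0.0958
Step 3: D = 245525.5 N

245525.5


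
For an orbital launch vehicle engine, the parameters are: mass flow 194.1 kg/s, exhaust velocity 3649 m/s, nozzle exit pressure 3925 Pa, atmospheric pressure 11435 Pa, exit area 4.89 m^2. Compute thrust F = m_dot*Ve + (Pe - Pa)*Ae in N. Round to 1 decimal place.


Step 1: Momentum thrust = m_dot * Ve = 194.1 * 3649 = 708270.9 N
Step 2: Pressure thrust = (Pe - Pa) * Ae = (3925 - 11435) * 4.89 = -36723.90 N
Step 3: Total thrust F = 708270.9 + -36723.90 = 671547.0 N

671547.0


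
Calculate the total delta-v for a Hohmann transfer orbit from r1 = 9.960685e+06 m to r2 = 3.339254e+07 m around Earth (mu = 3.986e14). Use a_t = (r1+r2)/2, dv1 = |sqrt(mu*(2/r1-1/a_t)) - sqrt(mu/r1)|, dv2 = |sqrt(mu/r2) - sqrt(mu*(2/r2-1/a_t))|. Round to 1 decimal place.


Step 1: Transfer semi-major axis a_t = (9.960685e+06 + 3.339254e+07) / 2 = 2.167661e+07 m
Step 2: v1 (circular at r1) = sqrt(mu/r1) = 6325.93 m/s
Step 3: v_t1 = sqrt(mu*(2/r1 - 1/a_t)) = 7851.51 m/s
Step 4: dv1 = |7851.51 - 6325.93| = 1525.58 m/s
Step 5: v2 (circular at r2) = 3454.97 m/s, v_t2 = 2342.03 m/s
Step 6: dv2 = |3454.97 - 2342.03| = 1112.94 m/s
Step 7: Total delta-v = 1525.58 + 1112.94 = 2638.5 m/s

2638.5


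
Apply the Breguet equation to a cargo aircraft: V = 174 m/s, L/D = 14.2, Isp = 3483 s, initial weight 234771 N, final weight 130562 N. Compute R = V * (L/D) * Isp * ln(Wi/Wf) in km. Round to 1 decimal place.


Step 1: Coefficient = V * (L/D) * Isp = 174 * 14.2 * 3483 = 8605796.4 m
Step 2: Wi/Wf = 234771 / 130562 = 1.798157
Step 3: ln(1.798157) = 0.586762
Step 4: R = 8605796.4 * 0.586762 = 5049557.4 m = 5049.6 km

5049.6


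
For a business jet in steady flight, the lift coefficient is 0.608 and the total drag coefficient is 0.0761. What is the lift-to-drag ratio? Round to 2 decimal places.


Step 1: L/D = CL / CD = 0.608 / 0.0761
Step 2: L/D = 7.99

7.99


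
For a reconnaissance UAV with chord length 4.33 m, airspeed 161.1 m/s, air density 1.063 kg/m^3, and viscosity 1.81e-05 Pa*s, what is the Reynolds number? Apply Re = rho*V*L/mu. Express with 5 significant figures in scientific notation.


Step 1: Numerator = rho * V * L = 1.063 * 161.1 * 4.33 = 741.509469
Step 2: Re = 741.509469 / 1.81e-05
Step 3: Re = 4.0967e+07

4.0967e+07


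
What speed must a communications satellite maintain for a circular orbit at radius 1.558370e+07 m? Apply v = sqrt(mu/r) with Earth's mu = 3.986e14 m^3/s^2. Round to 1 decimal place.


Step 1: mu / r = 3.986e14 / 1.558370e+07 = 25578007.7902
Step 2: v = sqrt(25578007.7902) = 5057.5 m/s

5057.5


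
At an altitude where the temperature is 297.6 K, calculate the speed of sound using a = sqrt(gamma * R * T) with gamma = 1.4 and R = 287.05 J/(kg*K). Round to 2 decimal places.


Step 1: gamma * R * T = 1.4 * 287.05 * 297.6 = 119596.512
Step 2: a = sqrt(119596.512) = 345.83 m/s

345.83


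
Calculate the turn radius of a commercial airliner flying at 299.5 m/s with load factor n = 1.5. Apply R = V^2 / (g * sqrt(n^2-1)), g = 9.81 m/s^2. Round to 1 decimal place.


Step 1: V^2 = 299.5^2 = 89700.25
Step 2: n^2 - 1 = 1.5^2 - 1 = 1.25
Step 3: sqrt(1.25) = 1.118034
Step 4: R = 89700.25 / (9.81 * 1.118034) = 8178.4 m

8178.4


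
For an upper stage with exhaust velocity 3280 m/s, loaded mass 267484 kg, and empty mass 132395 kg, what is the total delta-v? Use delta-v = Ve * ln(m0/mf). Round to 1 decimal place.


Step 1: Mass ratio m0/mf = 267484 / 132395 = 2.020348
Step 2: ln(2.020348) = 0.70327
Step 3: delta-v = 3280 * 0.70327 = 2306.7 m/s

2306.7


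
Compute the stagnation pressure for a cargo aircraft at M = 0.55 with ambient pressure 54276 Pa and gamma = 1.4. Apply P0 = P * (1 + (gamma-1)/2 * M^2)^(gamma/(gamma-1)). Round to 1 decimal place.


Step 1: (gamma-1)/2 * M^2 = 0.2 * 0.3025 = 0.0605
Step 2: 1 + 0.0605 = 1.0605
Step 3: Exponent gamma/(gamma-1) = 3.5
Step 4: P0 = 54276 * 1.0605^3.5 = 66664.6 Pa

66664.6


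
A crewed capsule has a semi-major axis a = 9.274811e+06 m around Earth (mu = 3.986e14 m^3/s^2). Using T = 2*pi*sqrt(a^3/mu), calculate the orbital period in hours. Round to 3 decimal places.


Step 1: a^3 / mu = 7.978389e+20 / 3.986e14 = 2.001603e+06
Step 2: sqrt(2.001603e+06) = 1414.7801 s
Step 3: T = 2*pi * 1414.7801 = 8889.33 s
Step 4: T in hours = 8889.33 / 3600 = 2.469 hours

2.469


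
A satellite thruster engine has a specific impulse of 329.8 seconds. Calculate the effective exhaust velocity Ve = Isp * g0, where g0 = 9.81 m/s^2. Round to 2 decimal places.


Step 1: Ve = Isp * g0 = 329.8 * 9.81
Step 2: Ve = 3235.34 m/s

3235.34


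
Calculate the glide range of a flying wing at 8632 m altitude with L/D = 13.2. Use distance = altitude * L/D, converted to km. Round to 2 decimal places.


Step 1: Glide distance = altitude * L/D = 8632 * 13.2 = 113942.4 m
Step 2: Convert to km: 113942.4 / 1000 = 113.94 km

113.94


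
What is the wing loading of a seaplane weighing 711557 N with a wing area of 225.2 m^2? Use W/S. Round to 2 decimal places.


Step 1: Wing loading = W / S = 711557 / 225.2
Step 2: Wing loading = 3159.67 N/m^2

3159.67


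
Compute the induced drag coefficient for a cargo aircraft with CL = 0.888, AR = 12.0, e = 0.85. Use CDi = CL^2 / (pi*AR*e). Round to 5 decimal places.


Step 1: CL^2 = 0.888^2 = 0.788544
Step 2: pi * AR * e = 3.14159 * 12.0 * 0.85 = 32.044245
Step 3: CDi = 0.788544 / 32.044245 = 0.02461

0.02461


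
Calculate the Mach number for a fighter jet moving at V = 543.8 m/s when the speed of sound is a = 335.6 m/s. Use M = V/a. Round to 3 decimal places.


Step 1: M = V / a = 543.8 / 335.6
Step 2: M = 1.620

1.620


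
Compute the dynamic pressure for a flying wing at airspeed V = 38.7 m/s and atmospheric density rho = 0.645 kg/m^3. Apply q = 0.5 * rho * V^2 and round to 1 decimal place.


Step 1: V^2 = 38.7^2 = 1497.69
Step 2: q = 0.5 * 0.645 * 1497.69
Step 3: q = 483.0 Pa

483.0


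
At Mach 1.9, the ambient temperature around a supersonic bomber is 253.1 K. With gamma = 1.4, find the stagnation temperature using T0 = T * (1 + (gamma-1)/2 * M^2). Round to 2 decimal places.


Step 1: (gamma-1)/2 = 0.2
Step 2: M^2 = 3.61
Step 3: 1 + 0.2 * 3.61 = 1.722
Step 4: T0 = 253.1 * 1.722 = 435.84 K

435.84


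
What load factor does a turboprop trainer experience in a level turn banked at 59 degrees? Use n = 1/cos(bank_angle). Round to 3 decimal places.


Step 1: Convert 59 degrees to radians = 1.029744
Step 2: cos(59 deg) = 0.515038
Step 3: n = 1 / 0.515038 = 1.942

1.942


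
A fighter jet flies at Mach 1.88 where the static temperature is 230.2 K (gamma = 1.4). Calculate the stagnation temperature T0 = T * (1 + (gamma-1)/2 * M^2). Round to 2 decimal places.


Step 1: (gamma-1)/2 = 0.2
Step 2: M^2 = 3.5344
Step 3: 1 + 0.2 * 3.5344 = 1.70688
Step 4: T0 = 230.2 * 1.70688 = 392.92 K

392.92


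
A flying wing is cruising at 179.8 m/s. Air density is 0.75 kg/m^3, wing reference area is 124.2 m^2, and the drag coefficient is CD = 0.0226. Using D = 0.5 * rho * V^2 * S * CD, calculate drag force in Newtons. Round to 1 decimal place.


Step 1: Dynamic pressure q = 0.5 * 0.75 * 179.8^2 = 12123.015 Pa
Step 2: Drag D = q * S * CD = 12123.015 * 124.2 * 0.0226
Step 3: D = 34028.3 N

34028.3
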